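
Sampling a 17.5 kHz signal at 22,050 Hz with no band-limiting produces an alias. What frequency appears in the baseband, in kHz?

4.55 kHz

Nyquist = 22,050/2 = 11,025 Hz; 17,500 Hz exceeds it.
Alias = |17,500 − 1×22,050| = |17,500 − 22,050| = 4,550 Hz = 4.55 kHz.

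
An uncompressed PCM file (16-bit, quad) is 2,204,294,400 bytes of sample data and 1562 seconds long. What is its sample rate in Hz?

Bytes = sample_rate × seconds × bytes_per_sample × channels.
sample_rate = 2,204,294,400 / (1,562 × 2 × 4) = 2,204,294,400 / 12,496 = 176,400 Hz.

176,400 Hz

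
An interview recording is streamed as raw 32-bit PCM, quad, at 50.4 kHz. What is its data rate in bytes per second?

Bit rate = 50,400 × 32 × 4 = 6,451,200 bits/s.
6,451,200 / 8 = 806,400 bytes/s.

806,400 bytes/s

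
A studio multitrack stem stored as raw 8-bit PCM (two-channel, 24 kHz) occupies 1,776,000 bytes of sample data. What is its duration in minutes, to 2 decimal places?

Byte rate = 24,000 × 1 × 2 = 48,000 bytes/s.
Duration = 1,776,000 / 48,000 = 37 s.
37 s / 60 = 0.62 minutes.

0.62 minutes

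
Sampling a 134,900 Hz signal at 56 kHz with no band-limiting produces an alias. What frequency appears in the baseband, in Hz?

Nyquist = 56,000/2 = 28,000 Hz; 134,900 Hz exceeds it.
Alias = |134,900 − 2×56,000| = |134,900 − 112,000| = 22,900 Hz.

22,900 Hz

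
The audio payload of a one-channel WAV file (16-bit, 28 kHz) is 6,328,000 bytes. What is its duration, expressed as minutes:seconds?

1:53

Byte rate = 28,000 × 2 × 1 = 56,000 bytes/s.
Duration = 6,328,000 / 56,000 = 113 s.
113 s = 1:53.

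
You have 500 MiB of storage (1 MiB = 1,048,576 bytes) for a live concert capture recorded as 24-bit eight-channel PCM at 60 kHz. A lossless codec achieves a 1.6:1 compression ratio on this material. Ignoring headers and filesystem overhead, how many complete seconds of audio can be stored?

582 seconds

Uncompressed byte rate = 60,000 × 3 × 8 = 1,440,000 bytes/s.
After 1.6:1 compression, effective rate ≈ 900000 bytes/s.
Capacity = 500 × 1,048,576 = 524,288,000 bytes.
524,288,000 / effective rate ≈ 582.54 s → 582 seconds.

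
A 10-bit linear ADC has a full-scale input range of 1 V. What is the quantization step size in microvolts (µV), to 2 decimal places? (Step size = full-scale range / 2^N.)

1 V / 2^10 = 1 / 1,024 V = 976.56 µV.

976.56 µV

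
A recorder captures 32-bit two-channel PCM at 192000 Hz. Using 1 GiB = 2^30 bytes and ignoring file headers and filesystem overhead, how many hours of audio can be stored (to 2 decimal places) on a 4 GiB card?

0.78 hours

Uncompressed byte rate = 192,000 × 4 × 2 = 1,536,000 bytes/s.
Capacity = 4 × 1,073,741,824 = 4,294,967,296 bytes.
4,294,967,296 / 1,536,000 ≈ 2796.2 s → 0.78 hours.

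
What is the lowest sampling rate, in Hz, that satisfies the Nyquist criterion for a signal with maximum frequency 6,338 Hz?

12,676 Hz

Minimum sample rate = 2 × 6,338 Hz = 12,676 Hz.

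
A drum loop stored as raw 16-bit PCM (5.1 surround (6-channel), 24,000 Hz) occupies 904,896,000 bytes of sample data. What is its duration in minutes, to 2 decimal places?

Byte rate = 24,000 × 2 × 6 = 288,000 bytes/s.
Duration = 904,896,000 / 288,000 = 3,142 s.
3,142 s / 60 = 52.37 minutes.

52.37 minutes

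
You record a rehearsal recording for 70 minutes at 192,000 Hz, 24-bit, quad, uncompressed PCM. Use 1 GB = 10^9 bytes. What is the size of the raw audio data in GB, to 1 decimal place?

9.7 GB

Duration = 70 minutes = 4,200 s.
Bytes = 192,000 samples/s × 4,200 s × 3 bytes/sample × 4 ch = 9,676,800,000 bytes.
9,676,800,000 / 1,000,000,000 = 9.7 GB.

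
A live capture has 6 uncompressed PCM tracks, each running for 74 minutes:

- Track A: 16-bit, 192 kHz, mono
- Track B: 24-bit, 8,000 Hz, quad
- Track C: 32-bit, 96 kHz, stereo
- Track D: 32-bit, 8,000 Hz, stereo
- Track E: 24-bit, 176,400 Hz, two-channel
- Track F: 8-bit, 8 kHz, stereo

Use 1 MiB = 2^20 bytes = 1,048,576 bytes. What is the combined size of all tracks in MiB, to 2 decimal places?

10104.77 MiB

74 minutes = 4,440 s.
Track A: 192,000 × 4,440 × 2 × 1 = 1,704,960,000 bytes.
Track B: 8,000 × 4,440 × 3 × 4 = 426,240,000 bytes.
Track C: 96,000 × 4,440 × 4 × 2 = 3,409,920,000 bytes.
Track D: 8,000 × 4,440 × 4 × 2 = 284,160,000 bytes.
Track E: 176,400 × 4,440 × 3 × 2 = 4,699,296,000 bytes.
Track F: 8,000 × 4,440 × 1 × 2 = 71,040,000 bytes.
Total = 10,595,616,000 bytes = 10104.77 MiB.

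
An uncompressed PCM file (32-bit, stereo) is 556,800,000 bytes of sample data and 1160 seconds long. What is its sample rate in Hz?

60,000 Hz

Bytes = sample_rate × seconds × bytes_per_sample × channels.
sample_rate = 556,800,000 / (1,160 × 4 × 2) = 556,800,000 / 9,280 = 60,000 Hz.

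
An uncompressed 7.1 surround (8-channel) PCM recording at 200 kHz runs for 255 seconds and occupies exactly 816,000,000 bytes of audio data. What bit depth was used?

Bytes per sample = 816,000,000 / (200,000 × 255 × 8) = 816,000,000 / 408,000,000 = 2.
Bit depth = 2 × 8 = 16 bits.

16 bits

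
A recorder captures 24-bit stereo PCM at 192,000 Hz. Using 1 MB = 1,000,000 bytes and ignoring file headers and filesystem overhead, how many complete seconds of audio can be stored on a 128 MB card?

Uncompressed byte rate = 192,000 × 3 × 2 = 1,152,000 bytes/s.
Capacity = 128 × 1,000,000 = 128,000,000 bytes.
128,000,000 / 1,152,000 ≈ 111.11 s → 111 seconds.

111 seconds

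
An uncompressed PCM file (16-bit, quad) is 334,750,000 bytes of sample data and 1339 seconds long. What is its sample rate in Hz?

Bytes = sample_rate × seconds × bytes_per_sample × channels.
sample_rate = 334,750,000 / (1,339 × 2 × 4) = 334,750,000 / 10,712 = 31,250 Hz.

31,250 Hz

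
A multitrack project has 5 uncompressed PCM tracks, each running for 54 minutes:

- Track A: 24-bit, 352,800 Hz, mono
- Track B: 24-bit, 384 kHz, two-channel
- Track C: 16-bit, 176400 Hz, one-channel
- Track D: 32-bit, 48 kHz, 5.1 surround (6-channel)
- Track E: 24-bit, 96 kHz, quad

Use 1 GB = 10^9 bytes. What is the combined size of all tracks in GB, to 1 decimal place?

54 minutes = 3,240 s.
Track A: 352,800 × 3,240 × 3 × 1 = 3,429,216,000 bytes.
Track B: 384,000 × 3,240 × 3 × 2 = 7,464,960,000 bytes.
Track C: 176,400 × 3,240 × 2 × 1 = 1,143,072,000 bytes.
Track D: 48,000 × 3,240 × 4 × 6 = 3,732,480,000 bytes.
Track E: 96,000 × 3,240 × 3 × 4 = 3,732,480,000 bytes.
Total = 19,502,208,000 bytes = 19.5 GB.

19.5 GB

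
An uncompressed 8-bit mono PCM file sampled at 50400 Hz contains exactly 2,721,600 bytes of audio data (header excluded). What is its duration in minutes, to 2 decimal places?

0.90 minutes

Byte rate = 50,400 × 1 × 1 = 50,400 bytes/s.
Duration = 2,721,600 / 50,400 = 54 s.
54 s / 60 = 0.90 minutes.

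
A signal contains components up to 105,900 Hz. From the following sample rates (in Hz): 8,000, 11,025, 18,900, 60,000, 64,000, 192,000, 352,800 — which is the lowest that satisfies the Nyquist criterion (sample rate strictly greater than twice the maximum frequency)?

Need sample rate > 2 × 105,900 = 211,800 Hz.
Lowest listed rate above 211,800 Hz is 352,800 Hz.

352,800 Hz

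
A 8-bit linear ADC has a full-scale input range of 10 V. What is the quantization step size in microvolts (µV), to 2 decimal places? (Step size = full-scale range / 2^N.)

39062.50 µV

10 V / 2^8 = 10 / 256 V = 39062.50 µV.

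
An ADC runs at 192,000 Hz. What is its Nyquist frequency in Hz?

Nyquist frequency = sample rate / 2 = 192,000 / 2 = 96,000 Hz.

96,000 Hz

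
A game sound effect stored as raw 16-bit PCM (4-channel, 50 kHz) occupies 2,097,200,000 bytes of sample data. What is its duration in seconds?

Byte rate = 50,000 × 2 × 4 = 400,000 bytes/s.
Duration = 2,097,200,000 / 400,000 = 5,243 s.

5,243 seconds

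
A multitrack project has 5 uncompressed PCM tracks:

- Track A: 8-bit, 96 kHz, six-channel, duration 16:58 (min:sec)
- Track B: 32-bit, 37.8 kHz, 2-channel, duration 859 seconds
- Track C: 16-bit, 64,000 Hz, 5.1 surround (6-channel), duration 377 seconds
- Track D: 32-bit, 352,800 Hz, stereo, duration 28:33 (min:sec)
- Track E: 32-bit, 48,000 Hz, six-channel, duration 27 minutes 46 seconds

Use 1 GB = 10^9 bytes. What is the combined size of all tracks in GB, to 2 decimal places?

7.89 GB

Track A: 16:58 (min:sec) = 1,018 s; 96,000 × 1,018 × 1 × 6 = 586,368,000 bytes.
Track B: 37,800 × 859 × 4 × 2 = 259,761,600 bytes.
Track C: 64,000 × 377 × 2 × 6 = 289,536,000 bytes.
Track D: 28:33 (min:sec) = 1,713 s; 352,800 × 1,713 × 4 × 2 = 4,834,771,200 bytes.
Track E: 27 minutes 46 seconds = 1,666 s; 48,000 × 1,666 × 4 × 6 = 1,919,232,000 bytes.
Total = 7,889,668,800 bytes = 7.89 GB.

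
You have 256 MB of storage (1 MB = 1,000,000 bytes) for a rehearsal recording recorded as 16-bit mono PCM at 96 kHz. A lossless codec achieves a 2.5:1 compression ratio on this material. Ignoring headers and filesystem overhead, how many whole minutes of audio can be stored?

55 minutes

Uncompressed byte rate = 96,000 × 2 × 1 = 192,000 bytes/s.
After 2.5:1 compression, effective rate ≈ 76800 bytes/s.
Capacity = 256 × 1,000,000 = 256,000,000 bytes.
256,000,000 / effective rate ≈ 3333.33 s → 55 minutes.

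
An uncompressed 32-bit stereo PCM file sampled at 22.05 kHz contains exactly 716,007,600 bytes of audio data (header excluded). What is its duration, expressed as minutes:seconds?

67:39

Byte rate = 22,050 × 4 × 2 = 176,400 bytes/s.
Duration = 716,007,600 / 176,400 = 4,059 s.
4,059 s = 67:39.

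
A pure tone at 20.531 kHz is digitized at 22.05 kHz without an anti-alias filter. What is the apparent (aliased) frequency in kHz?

1.519 kHz

Nyquist = 22,050/2 = 11,025 Hz; 20,531 Hz exceeds it.
Alias = |20,531 − 1×22,050| = |20,531 − 22,050| = 1,519 Hz = 1.519 kHz.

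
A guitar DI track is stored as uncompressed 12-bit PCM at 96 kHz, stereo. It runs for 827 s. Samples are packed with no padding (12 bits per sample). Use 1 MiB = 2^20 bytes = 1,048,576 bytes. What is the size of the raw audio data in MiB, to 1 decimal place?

227.1 MiB

Bits = 96,000 × 827 × 12 × 2 = 1,905,408,000 bits = 238,176,000 bytes.
238,176,000 / 1,048,576 = 227.1 MiB.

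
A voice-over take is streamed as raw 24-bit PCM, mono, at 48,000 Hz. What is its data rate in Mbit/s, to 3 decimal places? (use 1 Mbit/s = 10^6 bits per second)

Bit rate = 48,000 × 24 × 1 = 1,152,000 bits/s.
= 1.152 Mbit/s.

1.152 Mbit/s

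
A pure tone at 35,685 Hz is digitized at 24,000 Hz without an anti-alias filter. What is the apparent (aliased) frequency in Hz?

Nyquist = 24,000/2 = 12,000 Hz; 35,685 Hz exceeds it.
Alias = |35,685 − 1×24,000| = |35,685 − 24,000| = 11,685 Hz.

11,685 Hz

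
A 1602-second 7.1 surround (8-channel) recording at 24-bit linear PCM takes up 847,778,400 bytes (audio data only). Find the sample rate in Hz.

22,050 Hz

Bytes = sample_rate × seconds × bytes_per_sample × channels.
sample_rate = 847,778,400 / (1,602 × 3 × 8) = 847,778,400 / 38,448 = 22,050 Hz.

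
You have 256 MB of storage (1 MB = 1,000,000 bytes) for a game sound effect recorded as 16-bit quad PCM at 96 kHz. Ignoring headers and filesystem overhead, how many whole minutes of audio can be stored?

Uncompressed byte rate = 96,000 × 2 × 4 = 768,000 bytes/s.
Capacity = 256 × 1,000,000 = 256,000,000 bytes.
256,000,000 / 768,000 ≈ 333.33 s → 5 minutes.

5 minutes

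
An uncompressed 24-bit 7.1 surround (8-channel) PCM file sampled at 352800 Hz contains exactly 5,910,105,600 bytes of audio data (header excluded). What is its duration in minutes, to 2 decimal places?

Byte rate = 352,800 × 3 × 8 = 8,467,200 bytes/s.
Duration = 5,910,105,600 / 8,467,200 = 698 s.
698 s / 60 = 11.63 minutes.

11.63 minutes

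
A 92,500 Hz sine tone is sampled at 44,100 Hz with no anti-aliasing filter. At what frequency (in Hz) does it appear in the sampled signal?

Nyquist = 44,100/2 = 22,050 Hz; 92,500 Hz exceeds it.
Alias = |92,500 − 2×44,100| = |92,500 − 88,200| = 4,300 Hz.

4,300 Hz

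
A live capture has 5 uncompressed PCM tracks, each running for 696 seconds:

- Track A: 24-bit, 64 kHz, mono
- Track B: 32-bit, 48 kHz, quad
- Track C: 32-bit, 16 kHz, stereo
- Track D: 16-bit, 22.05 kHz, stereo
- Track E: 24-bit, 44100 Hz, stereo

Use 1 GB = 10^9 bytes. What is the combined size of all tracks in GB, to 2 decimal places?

1.00 GB

Track A: 64,000 × 696 × 3 × 1 = 133,632,000 bytes.
Track B: 48,000 × 696 × 4 × 4 = 534,528,000 bytes.
Track C: 16,000 × 696 × 4 × 2 = 89,088,000 bytes.
Track D: 22,050 × 696 × 2 × 2 = 61,387,200 bytes.
Track E: 44,100 × 696 × 3 × 2 = 184,161,600 bytes.
Total = 1,002,796,800 bytes = 1.00 GB.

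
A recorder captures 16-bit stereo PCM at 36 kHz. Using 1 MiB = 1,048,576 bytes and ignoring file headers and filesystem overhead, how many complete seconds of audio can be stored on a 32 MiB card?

Uncompressed byte rate = 36,000 × 2 × 2 = 144,000 bytes/s.
Capacity = 32 × 1,048,576 = 33,554,432 bytes.
33,554,432 / 144,000 ≈ 233.02 s → 233 seconds.

233 seconds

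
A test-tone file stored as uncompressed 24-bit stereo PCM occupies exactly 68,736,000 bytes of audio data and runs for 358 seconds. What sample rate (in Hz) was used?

Bytes = sample_rate × seconds × bytes_per_sample × channels.
sample_rate = 68,736,000 / (358 × 3 × 2) = 68,736,000 / 2,148 = 32,000 Hz.

32,000 Hz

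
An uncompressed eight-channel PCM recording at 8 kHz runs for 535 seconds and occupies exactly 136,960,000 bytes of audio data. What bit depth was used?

32 bits

Bytes per sample = 136,960,000 / (8,000 × 535 × 8) = 136,960,000 / 34,240,000 = 4.
Bit depth = 4 × 8 = 32 bits.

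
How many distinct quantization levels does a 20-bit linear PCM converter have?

2^20 = 1,048,576.

1,048,576 levels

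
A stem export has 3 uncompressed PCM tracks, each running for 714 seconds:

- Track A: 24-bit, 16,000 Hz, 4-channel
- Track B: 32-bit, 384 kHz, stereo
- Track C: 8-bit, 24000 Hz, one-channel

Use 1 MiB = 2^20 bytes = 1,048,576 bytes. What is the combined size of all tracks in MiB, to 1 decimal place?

2238.9 MiB

Track A: 16,000 × 714 × 3 × 4 = 137,088,000 bytes.
Track B: 384,000 × 714 × 4 × 2 = 2,193,408,000 bytes.
Track C: 24,000 × 714 × 1 × 1 = 17,136,000 bytes.
Total = 2,347,632,000 bytes = 2238.9 MiB.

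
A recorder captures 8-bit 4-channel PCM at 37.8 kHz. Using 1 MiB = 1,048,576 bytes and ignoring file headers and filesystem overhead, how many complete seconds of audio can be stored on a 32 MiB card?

221 seconds

Uncompressed byte rate = 37,800 × 1 × 4 = 151,200 bytes/s.
Capacity = 32 × 1,048,576 = 33,554,432 bytes.
33,554,432 / 151,200 ≈ 221.92 s → 221 seconds.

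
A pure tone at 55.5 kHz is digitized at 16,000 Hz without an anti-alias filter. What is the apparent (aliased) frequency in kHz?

Nyquist = 16,000/2 = 8,000 Hz; 55,500 Hz exceeds it.
Alias = |55,500 − 3×16,000| = |55,500 − 48,000| = 7,500 Hz = 7.5 kHz.

7.5 kHz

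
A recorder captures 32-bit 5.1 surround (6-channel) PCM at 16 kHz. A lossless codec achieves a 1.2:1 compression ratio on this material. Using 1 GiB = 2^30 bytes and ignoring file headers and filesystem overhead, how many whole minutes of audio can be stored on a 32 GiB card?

Uncompressed byte rate = 16,000 × 4 × 6 = 384,000 bytes/s.
After 1.2:1 compression, effective rate ≈ 320000 bytes/s.
Capacity = 32 × 1,073,741,824 = 34,359,738,368 bytes.
34,359,738,368 / effective rate ≈ 107374.18 s → 1,789 minutes.

1,789 minutes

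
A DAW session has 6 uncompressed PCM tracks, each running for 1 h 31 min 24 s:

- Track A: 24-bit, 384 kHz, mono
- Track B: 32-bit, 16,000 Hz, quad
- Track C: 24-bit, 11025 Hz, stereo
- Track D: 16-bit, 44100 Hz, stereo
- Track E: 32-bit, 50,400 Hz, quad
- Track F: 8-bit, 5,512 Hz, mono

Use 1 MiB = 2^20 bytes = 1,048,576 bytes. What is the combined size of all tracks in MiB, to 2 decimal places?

12878.55 MiB

1 h 31 min 24 s = 5,484 s.
Track A: 384,000 × 5,484 × 3 × 1 = 6,317,568,000 bytes.
Track B: 16,000 × 5,484 × 4 × 4 = 1,403,904,000 bytes.
Track C: 11,025 × 5,484 × 3 × 2 = 362,766,600 bytes.
Track D: 44,100 × 5,484 × 2 × 2 = 967,377,600 bytes.
Track E: 50,400 × 5,484 × 4 × 4 = 4,422,297,600 bytes.
Track F: 5,512 × 5,484 × 1 × 1 = 30,227,808 bytes.
Total = 13,504,141,608 bytes = 12878.55 MiB.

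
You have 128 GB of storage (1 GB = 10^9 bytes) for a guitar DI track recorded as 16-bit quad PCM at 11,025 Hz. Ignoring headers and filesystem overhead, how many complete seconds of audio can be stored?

Uncompressed byte rate = 11,025 × 2 × 4 = 88,200 bytes/s.
Capacity = 128 × 1,000,000,000 = 128,000,000,000 bytes.
128,000,000,000 / 88,200 ≈ 1451247.17 s → 1,451,247 seconds.

1,451,247 seconds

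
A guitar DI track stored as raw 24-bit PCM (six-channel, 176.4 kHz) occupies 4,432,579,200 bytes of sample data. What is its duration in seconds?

Byte rate = 176,400 × 3 × 6 = 3,175,200 bytes/s.
Duration = 4,432,579,200 / 3,175,200 = 1,396 s.

1,396 seconds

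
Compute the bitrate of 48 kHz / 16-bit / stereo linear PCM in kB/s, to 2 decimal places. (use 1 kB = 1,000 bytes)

192.00 kB/s

Bit rate = 48,000 × 16 × 2 = 1,536,000 bits/s.
1,536,000 / 8 = 192,000 B/s = 192.00 kB/s.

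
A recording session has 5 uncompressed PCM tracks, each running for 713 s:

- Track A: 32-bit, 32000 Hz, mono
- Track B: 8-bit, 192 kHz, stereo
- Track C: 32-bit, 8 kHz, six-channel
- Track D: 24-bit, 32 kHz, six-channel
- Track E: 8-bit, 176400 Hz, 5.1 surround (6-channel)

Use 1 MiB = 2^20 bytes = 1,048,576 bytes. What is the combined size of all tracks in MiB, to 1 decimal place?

1590.0 MiB

Track A: 32,000 × 713 × 4 × 1 = 91,264,000 bytes.
Track B: 192,000 × 713 × 1 × 2 = 273,792,000 bytes.
Track C: 8,000 × 713 × 4 × 6 = 136,896,000 bytes.
Track D: 32,000 × 713 × 3 × 6 = 410,688,000 bytes.
Track E: 176,400 × 713 × 1 × 6 = 754,639,200 bytes.
Total = 1,667,279,200 bytes = 1590.0 MiB.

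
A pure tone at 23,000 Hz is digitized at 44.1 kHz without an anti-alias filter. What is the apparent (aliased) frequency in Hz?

21,100 Hz

Nyquist = 44,100/2 = 22,050 Hz; 23,000 Hz exceeds it.
Alias = |23,000 − 1×44,100| = |23,000 − 44,100| = 21,100 Hz.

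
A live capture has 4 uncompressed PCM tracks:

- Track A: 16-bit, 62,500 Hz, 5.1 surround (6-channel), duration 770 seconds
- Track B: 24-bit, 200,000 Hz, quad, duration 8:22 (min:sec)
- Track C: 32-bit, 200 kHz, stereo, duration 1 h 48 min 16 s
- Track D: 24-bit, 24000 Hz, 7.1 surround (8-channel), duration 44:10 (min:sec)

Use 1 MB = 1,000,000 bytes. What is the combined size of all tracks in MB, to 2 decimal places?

13702.30 MB

Track A: 62,500 × 770 × 2 × 6 = 577,500,000 bytes.
Track B: 8:22 (min:sec) = 502 s; 200,000 × 502 × 3 × 4 = 1,204,800,000 bytes.
Track C: 1 h 48 min 16 s = 6,496 s; 200,000 × 6,496 × 4 × 2 = 10,393,600,000 bytes.
Track D: 44:10 (min:sec) = 2,650 s; 24,000 × 2,650 × 3 × 8 = 1,526,400,000 bytes.
Total = 13,702,300,000 bytes = 13702.30 MB.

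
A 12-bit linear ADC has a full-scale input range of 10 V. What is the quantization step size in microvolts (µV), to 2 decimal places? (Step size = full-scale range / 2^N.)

2441.41 µV

10 V / 2^12 = 10 / 4,096 V = 2441.41 µV.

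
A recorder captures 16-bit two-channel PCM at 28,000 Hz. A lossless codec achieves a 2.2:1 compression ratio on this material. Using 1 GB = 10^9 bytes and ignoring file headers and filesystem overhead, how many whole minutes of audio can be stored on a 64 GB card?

Uncompressed byte rate = 28,000 × 2 × 2 = 112,000 bytes/s.
After 2.2:1 compression, effective rate ≈ 50909.09 bytes/s.
Capacity = 64 × 1,000,000,000 = 64,000,000,000 bytes.
64,000,000,000 / effective rate ≈ 1257142.86 s → 20,952 minutes.

20,952 minutes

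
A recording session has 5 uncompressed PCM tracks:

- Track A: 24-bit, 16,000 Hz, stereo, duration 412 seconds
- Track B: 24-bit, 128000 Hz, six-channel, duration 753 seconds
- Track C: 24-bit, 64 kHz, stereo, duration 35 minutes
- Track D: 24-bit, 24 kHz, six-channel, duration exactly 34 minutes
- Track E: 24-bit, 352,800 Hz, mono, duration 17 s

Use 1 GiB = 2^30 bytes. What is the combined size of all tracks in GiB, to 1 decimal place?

Track A: 16,000 × 412 × 3 × 2 = 39,552,000 bytes.
Track B: 128,000 × 753 × 3 × 6 = 1,734,912,000 bytes.
Track C: 35 minutes = 2,100 s; 64,000 × 2,100 × 3 × 2 = 806,400,000 bytes.
Track D: exactly 34 minutes = 2,040 s; 24,000 × 2,040 × 3 × 6 = 881,280,000 bytes.
Track E: 352,800 × 17 × 3 × 1 = 17,992,800 bytes.
Total = 3,480,136,800 bytes = 3.2 GiB.

3.2 GiB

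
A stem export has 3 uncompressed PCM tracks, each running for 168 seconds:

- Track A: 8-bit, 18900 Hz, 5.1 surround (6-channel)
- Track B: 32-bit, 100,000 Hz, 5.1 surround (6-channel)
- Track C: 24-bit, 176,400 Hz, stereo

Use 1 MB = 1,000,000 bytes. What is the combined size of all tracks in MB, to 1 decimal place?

600.1 MB

Track A: 18,900 × 168 × 1 × 6 = 19,051,200 bytes.
Track B: 100,000 × 168 × 4 × 6 = 403,200,000 bytes.
Track C: 176,400 × 168 × 3 × 2 = 177,811,200 bytes.
Total = 600,062,400 bytes = 600.1 MB.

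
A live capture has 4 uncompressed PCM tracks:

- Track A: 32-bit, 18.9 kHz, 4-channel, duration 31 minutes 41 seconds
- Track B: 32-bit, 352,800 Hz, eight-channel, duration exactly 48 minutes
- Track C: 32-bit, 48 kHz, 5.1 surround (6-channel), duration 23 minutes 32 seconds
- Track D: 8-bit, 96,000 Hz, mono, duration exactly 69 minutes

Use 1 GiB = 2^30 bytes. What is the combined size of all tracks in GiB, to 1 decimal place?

32.7 GiB

Track A: 31 minutes 41 seconds = 1,901 s; 18,900 × 1,901 × 4 × 4 = 574,862,400 bytes.
Track B: exactly 48 minutes = 2,880 s; 352,800 × 2,880 × 4 × 8 = 32,514,048,000 bytes.
Track C: 23 minutes 32 seconds = 1,412 s; 48,000 × 1,412 × 4 × 6 = 1,626,624,000 bytes.
Track D: exactly 69 minutes = 4,140 s; 96,000 × 4,140 × 1 × 1 = 397,440,000 bytes.
Total = 35,112,974,400 bytes = 32.7 GiB.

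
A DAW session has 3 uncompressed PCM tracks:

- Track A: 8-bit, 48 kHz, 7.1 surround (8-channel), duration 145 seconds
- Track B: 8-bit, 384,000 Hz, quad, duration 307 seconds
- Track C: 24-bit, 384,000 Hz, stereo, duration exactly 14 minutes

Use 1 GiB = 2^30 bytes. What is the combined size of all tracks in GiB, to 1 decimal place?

2.3 GiB

Track A: 48,000 × 145 × 1 × 8 = 55,680,000 bytes.
Track B: 384,000 × 307 × 1 × 4 = 471,552,000 bytes.
Track C: exactly 14 minutes = 840 s; 384,000 × 840 × 3 × 2 = 1,935,360,000 bytes.
Total = 2,462,592,000 bytes = 2.3 GiB.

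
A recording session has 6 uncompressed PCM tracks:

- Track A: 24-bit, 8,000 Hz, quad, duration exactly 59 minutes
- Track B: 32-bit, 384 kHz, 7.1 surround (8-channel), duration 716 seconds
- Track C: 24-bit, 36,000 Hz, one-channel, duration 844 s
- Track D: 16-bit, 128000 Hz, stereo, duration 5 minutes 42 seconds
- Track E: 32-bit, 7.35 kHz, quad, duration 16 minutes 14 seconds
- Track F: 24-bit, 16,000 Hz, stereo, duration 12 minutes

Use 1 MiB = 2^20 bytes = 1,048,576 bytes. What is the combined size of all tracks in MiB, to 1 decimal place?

Track A: exactly 59 minutes = 3,540 s; 8,000 × 3,540 × 3 × 4 = 339,840,000 bytes.
Track B: 384,000 × 716 × 4 × 8 = 8,798,208,000 bytes.
Track C: 36,000 × 844 × 3 × 1 = 91,152,000 bytes.
Track D: 5 minutes 42 seconds = 342 s; 128,000 × 342 × 2 × 2 = 175,104,000 bytes.
Track E: 16 minutes 14 seconds = 974 s; 7,350 × 974 × 4 × 4 = 114,542,400 bytes.
Track F: 12 minutes = 720 s; 16,000 × 720 × 3 × 2 = 69,120,000 bytes.
Total = 9,587,966,400 bytes = 9143.8 MiB.

9143.8 MiB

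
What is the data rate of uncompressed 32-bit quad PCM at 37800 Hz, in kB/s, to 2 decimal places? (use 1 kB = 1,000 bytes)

Bit rate = 37,800 × 32 × 4 = 4,838,400 bits/s.
4,838,400 / 8 = 604,800 B/s = 604.80 kB/s.

604.80 kB/s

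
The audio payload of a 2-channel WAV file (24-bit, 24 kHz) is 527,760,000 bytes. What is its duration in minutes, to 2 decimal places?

Byte rate = 24,000 × 3 × 2 = 144,000 bytes/s.
Duration = 527,760,000 / 144,000 = 3,665 s.
3,665 s / 60 = 61.08 minutes.

61.08 minutes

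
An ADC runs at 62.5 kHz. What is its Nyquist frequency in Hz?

31,250 Hz

Nyquist frequency = sample rate / 2 = 62,500 / 2 = 31,250 Hz.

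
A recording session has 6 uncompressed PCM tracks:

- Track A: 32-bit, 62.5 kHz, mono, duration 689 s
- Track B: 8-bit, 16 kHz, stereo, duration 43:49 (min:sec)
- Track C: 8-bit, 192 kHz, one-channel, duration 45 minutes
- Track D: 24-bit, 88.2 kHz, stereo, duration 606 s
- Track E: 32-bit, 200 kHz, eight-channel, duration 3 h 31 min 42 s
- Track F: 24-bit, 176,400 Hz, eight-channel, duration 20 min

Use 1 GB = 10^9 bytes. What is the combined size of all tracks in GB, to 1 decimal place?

87.5 GB

Track A: 62,500 × 689 × 4 × 1 = 172,250,000 bytes.
Track B: 43:49 (min:sec) = 2,629 s; 16,000 × 2,629 × 1 × 2 = 84,128,000 bytes.
Track C: 45 minutes = 2,700 s; 192,000 × 2,700 × 1 × 1 = 518,400,000 bytes.
Track D: 88,200 × 606 × 3 × 2 = 320,695,200 bytes.
Track E: 3 h 31 min 42 s = 12,702 s; 200,000 × 12,702 × 4 × 8 = 81,292,800,000 bytes.
Track F: 20 min = 1,200 s; 176,400 × 1,200 × 3 × 8 = 5,080,320,000 bytes.
Total = 87,468,593,200 bytes = 87.5 GB.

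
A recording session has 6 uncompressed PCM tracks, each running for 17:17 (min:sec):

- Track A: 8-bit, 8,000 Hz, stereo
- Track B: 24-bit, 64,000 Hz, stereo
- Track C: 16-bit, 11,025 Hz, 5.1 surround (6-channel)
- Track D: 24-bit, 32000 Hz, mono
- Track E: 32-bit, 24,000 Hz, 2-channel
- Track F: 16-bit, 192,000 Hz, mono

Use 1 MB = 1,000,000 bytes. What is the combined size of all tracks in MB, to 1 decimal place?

1248.9 MB

17:17 (min:sec) = 1,037 s.
Track A: 8,000 × 1,037 × 1 × 2 = 16,592,000 bytes.
Track B: 64,000 × 1,037 × 3 × 2 = 398,208,000 bytes.
Track C: 11,025 × 1,037 × 2 × 6 = 137,195,100 bytes.
Track D: 32,000 × 1,037 × 3 × 1 = 99,552,000 bytes.
Track E: 24,000 × 1,037 × 4 × 2 = 199,104,000 bytes.
Track F: 192,000 × 1,037 × 2 × 1 = 398,208,000 bytes.
Total = 1,248,859,100 bytes = 1248.9 MB.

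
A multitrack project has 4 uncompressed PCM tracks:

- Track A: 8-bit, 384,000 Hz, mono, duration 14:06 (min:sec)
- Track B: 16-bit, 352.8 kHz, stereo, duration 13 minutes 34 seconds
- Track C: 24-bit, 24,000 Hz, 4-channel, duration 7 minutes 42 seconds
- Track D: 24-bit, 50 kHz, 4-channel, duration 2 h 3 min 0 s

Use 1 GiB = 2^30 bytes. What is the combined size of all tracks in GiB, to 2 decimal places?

Track A: 14:06 (min:sec) = 846 s; 384,000 × 846 × 1 × 1 = 324,864,000 bytes.
Track B: 13 minutes 34 seconds = 814 s; 352,800 × 814 × 2 × 2 = 1,148,716,800 bytes.
Track C: 7 minutes 42 seconds = 462 s; 24,000 × 462 × 3 × 4 = 133,056,000 bytes.
Track D: 2 h 3 min 0 s = 7,380 s; 50,000 × 7,380 × 3 × 4 = 4,428,000,000 bytes.
Total = 6,034,636,800 bytes = 5.62 GiB.

5.62 GiB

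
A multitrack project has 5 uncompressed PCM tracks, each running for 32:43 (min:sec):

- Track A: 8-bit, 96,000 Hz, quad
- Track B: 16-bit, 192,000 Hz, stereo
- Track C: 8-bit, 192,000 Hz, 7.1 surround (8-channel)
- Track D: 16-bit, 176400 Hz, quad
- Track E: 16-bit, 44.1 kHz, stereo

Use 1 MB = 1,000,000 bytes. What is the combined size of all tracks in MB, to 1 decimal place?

32:43 (min:sec) = 1,963 s.
Track A: 96,000 × 1,963 × 1 × 4 = 753,792,000 bytes.
Track B: 192,000 × 1,963 × 2 × 2 = 1,507,584,000 bytes.
Track C: 192,000 × 1,963 × 1 × 8 = 3,015,168,000 bytes.
Track D: 176,400 × 1,963 × 2 × 4 = 2,770,185,600 bytes.
Track E: 44,100 × 1,963 × 2 × 2 = 346,273,200 bytes.
Total = 8,393,002,800 bytes = 8393.0 MB.

8393.0 MB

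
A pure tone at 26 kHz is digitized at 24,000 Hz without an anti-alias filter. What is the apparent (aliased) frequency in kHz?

2 kHz

Nyquist = 24,000/2 = 12,000 Hz; 26,000 Hz exceeds it.
Alias = |26,000 − 1×24,000| = |26,000 − 24,000| = 2,000 Hz = 2 kHz.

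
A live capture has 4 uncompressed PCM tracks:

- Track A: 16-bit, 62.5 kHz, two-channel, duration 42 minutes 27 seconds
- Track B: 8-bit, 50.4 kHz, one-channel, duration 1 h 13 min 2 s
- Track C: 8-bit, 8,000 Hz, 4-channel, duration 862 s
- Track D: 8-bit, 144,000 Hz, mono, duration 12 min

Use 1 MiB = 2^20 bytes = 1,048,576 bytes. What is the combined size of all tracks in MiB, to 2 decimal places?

943.06 MiB

Track A: 42 minutes 27 seconds = 2,547 s; 62,500 × 2,547 × 2 × 2 = 636,750,000 bytes.
Track B: 1 h 13 min 2 s = 4,382 s; 50,400 × 4,382 × 1 × 1 = 220,852,800 bytes.
Track C: 8,000 × 862 × 1 × 4 = 27,584,000 bytes.
Track D: 12 min = 720 s; 144,000 × 720 × 1 × 1 = 103,680,000 bytes.
Total = 988,866,800 bytes = 943.06 MiB.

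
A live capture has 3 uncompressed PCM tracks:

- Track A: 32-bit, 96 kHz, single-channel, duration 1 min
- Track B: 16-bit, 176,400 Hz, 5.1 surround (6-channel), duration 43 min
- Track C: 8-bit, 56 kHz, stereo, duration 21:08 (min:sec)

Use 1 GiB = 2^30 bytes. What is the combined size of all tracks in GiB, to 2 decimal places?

5.24 GiB

Track A: 1 min = 60 s; 96,000 × 60 × 4 × 1 = 23,040,000 bytes.
Track B: 43 min = 2,580 s; 176,400 × 2,580 × 2 × 6 = 5,461,344,000 bytes.
Track C: 21:08 (min:sec) = 1,268 s; 56,000 × 1,268 × 1 × 2 = 142,016,000 bytes.
Total = 5,626,400,000 bytes = 5.24 GiB.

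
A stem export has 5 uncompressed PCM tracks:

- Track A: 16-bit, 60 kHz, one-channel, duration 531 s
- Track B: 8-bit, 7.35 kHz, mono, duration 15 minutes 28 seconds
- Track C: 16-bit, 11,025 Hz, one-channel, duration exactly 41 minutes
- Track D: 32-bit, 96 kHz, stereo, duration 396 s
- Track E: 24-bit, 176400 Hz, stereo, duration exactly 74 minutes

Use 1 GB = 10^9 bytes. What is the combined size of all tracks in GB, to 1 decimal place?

5.1 GB

Track A: 60,000 × 531 × 2 × 1 = 63,720,000 bytes.
Track B: 15 minutes 28 seconds = 928 s; 7,350 × 928 × 1 × 1 = 6,820,800 bytes.
Track C: exactly 41 minutes = 2,460 s; 11,025 × 2,460 × 2 × 1 = 54,243,000 bytes.
Track D: 96,000 × 396 × 4 × 2 = 304,128,000 bytes.
Track E: exactly 74 minutes = 4,440 s; 176,400 × 4,440 × 3 × 2 = 4,699,296,000 bytes.
Total = 5,128,207,800 bytes = 5.1 GB.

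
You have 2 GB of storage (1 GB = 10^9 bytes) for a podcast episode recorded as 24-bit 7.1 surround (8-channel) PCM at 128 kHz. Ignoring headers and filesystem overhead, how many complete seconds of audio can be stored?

Uncompressed byte rate = 128,000 × 3 × 8 = 3,072,000 bytes/s.
Capacity = 2 × 1,000,000,000 = 2,000,000,000 bytes.
2,000,000,000 / 3,072,000 ≈ 651.04 s → 651 seconds.

651 seconds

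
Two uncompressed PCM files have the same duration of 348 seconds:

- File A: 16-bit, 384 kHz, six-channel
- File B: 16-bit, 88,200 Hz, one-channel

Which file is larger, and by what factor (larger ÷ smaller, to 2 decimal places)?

File A: 384,000 × 2 × 6 = 4,608,000 bytes/s.
File B: 88,200 × 2 × 1 = 176,400 bytes/s.
File A is larger; ratio = 1,603,584,000 / 61,387,200 = 26.12.

File A, by a factor of 26.12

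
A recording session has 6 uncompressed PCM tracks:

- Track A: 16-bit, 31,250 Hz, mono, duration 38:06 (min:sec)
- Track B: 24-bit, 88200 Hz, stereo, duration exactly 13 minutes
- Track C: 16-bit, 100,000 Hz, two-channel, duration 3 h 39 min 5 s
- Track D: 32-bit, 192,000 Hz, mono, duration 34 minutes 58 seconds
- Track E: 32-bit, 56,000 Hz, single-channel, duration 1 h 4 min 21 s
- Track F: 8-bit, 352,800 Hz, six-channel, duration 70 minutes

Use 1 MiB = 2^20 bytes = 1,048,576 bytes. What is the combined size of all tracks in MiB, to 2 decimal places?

16384.45 MiB

Track A: 38:06 (min:sec) = 2,286 s; 31,250 × 2,286 × 2 × 1 = 142,875,000 bytes.
Track B: exactly 13 minutes = 780 s; 88,200 × 780 × 3 × 2 = 412,776,000 bytes.
Track C: 3 h 39 min 5 s = 13,145 s; 100,000 × 13,145 × 2 × 2 = 5,258,000,000 bytes.
Track D: 34 minutes 58 seconds = 2,098 s; 192,000 × 2,098 × 4 × 1 = 1,611,264,000 bytes.
Track E: 1 h 4 min 21 s = 3,861 s; 56,000 × 3,861 × 4 × 1 = 864,864,000 bytes.
Track F: 70 minutes = 4,200 s; 352,800 × 4,200 × 1 × 6 = 8,890,560,000 bytes.
Total = 17,180,339,000 bytes = 16384.45 MiB.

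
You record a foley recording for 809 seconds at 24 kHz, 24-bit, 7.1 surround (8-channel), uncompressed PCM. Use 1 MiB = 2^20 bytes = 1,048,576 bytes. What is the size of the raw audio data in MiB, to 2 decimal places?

444.40 MiB

Bytes = 24,000 samples/s × 809 s × 3 bytes/sample × 8 ch = 465,984,000 bytes.
465,984,000 / 1,048,576 = 444.40 MiB.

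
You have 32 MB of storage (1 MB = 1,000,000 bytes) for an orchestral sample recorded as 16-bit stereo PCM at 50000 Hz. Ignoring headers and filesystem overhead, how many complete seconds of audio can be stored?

160 seconds

Uncompressed byte rate = 50,000 × 2 × 2 = 200,000 bytes/s.
Capacity = 32 × 1,000,000 = 32,000,000 bytes.
32,000,000 / 200,000 ≈ 160 s → 160 seconds.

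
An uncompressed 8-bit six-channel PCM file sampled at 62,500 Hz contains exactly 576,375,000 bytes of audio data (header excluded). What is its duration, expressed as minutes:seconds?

Byte rate = 62,500 × 1 × 6 = 375,000 bytes/s.
Duration = 576,375,000 / 375,000 = 1,537 s.
1,537 s = 25:37.

25:37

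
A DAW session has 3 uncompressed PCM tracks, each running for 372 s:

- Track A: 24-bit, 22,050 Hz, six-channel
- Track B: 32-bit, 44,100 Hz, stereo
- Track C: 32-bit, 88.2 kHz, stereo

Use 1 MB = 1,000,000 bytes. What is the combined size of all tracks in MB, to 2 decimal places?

541.37 MB

Track A: 22,050 × 372 × 3 × 6 = 147,646,800 bytes.
Track B: 44,100 × 372 × 4 × 2 = 131,241,600 bytes.
Track C: 88,200 × 372 × 4 × 2 = 262,483,200 bytes.
Total = 541,371,600 bytes = 541.37 MB.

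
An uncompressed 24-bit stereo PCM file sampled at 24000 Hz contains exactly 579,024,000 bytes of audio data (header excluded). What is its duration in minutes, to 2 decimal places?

Byte rate = 24,000 × 3 × 2 = 144,000 bytes/s.
Duration = 579,024,000 / 144,000 = 4,021 s.
4,021 s / 60 = 67.02 minutes.

67.02 minutes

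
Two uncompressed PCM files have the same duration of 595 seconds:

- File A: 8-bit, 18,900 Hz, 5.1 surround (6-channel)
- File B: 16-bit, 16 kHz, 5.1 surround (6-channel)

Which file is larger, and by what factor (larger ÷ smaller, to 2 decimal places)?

File A: 18,900 × 1 × 6 = 113,400 bytes/s.
File B: 16,000 × 2 × 6 = 192,000 bytes/s.
File B is larger; ratio = 114,240,000 / 67,473,000 = 1.69.

File B, by a factor of 1.69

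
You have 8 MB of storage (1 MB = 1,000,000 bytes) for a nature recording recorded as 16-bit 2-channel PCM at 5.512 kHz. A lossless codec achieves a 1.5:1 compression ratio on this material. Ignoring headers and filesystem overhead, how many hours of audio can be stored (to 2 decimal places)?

Uncompressed byte rate = 5,512 × 2 × 2 = 22,048 bytes/s.
After 1.5:1 compression, effective rate ≈ 14698.67 bytes/s.
Capacity = 8 × 1,000,000 = 8,000,000 bytes.
8,000,000 / effective rate ≈ 544.27 s → 0.15 hours.

0.15 hours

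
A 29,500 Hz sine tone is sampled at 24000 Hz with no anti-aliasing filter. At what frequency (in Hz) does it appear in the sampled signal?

5,500 Hz

Nyquist = 24,000/2 = 12,000 Hz; 29,500 Hz exceeds it.
Alias = |29,500 − 1×24,000| = |29,500 − 24,000| = 5,500 Hz.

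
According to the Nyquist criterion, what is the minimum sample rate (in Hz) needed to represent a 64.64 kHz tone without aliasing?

129,280 Hz

Minimum sample rate = 2 × 64,640 Hz = 129,280 Hz.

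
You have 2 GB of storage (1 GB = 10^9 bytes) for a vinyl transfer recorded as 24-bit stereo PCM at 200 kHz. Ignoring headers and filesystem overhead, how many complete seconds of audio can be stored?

1,666 seconds

Uncompressed byte rate = 200,000 × 3 × 2 = 1,200,000 bytes/s.
Capacity = 2 × 1,000,000,000 = 2,000,000,000 bytes.
2,000,000,000 / 1,200,000 ≈ 1666.67 s → 1,666 seconds.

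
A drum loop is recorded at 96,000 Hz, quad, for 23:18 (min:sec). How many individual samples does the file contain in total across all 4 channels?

23:18 (min:sec) = 1,398 s.
96,000 × 1,398 s × 4 ch = 536,832,000 samples.

536,832,000 samples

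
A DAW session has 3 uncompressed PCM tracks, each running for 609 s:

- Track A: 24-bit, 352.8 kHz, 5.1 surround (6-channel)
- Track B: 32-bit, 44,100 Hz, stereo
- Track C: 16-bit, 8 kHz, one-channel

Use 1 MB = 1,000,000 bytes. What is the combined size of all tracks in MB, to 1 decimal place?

4092.0 MB

Track A: 352,800 × 609 × 3 × 6 = 3,867,393,600 bytes.
Track B: 44,100 × 609 × 4 × 2 = 214,855,200 bytes.
Track C: 8,000 × 609 × 2 × 1 = 9,744,000 bytes.
Total = 4,091,992,800 bytes = 4092.0 MB.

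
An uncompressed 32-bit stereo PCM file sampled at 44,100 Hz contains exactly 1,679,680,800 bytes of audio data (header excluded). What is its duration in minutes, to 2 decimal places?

Byte rate = 44,100 × 4 × 2 = 352,800 bytes/s.
Duration = 1,679,680,800 / 352,800 = 4,761 s.
4,761 s / 60 = 79.35 minutes.

79.35 minutes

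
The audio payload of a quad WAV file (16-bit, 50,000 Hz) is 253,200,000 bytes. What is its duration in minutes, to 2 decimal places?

10.55 minutes

Byte rate = 50,000 × 2 × 4 = 400,000 bytes/s.
Duration = 253,200,000 / 400,000 = 633 s.
633 s / 60 = 10.55 minutes.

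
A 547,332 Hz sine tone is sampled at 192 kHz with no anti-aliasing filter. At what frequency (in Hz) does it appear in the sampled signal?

Nyquist = 192,000/2 = 96,000 Hz; 547,332 Hz exceeds it.
Alias = |547,332 − 3×192,000| = |547,332 − 576,000| = 28,668 Hz.

28,668 Hz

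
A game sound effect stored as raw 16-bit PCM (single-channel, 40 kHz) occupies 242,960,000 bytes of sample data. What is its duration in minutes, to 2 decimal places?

50.62 minutes

Byte rate = 40,000 × 2 × 1 = 80,000 bytes/s.
Duration = 242,960,000 / 80,000 = 3,037 s.
3,037 s / 60 = 50.62 minutes.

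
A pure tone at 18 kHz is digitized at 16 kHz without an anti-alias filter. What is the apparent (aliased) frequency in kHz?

2 kHz

Nyquist = 16,000/2 = 8,000 Hz; 18,000 Hz exceeds it.
Alias = |18,000 − 1×16,000| = |18,000 − 16,000| = 2,000 Hz = 2 kHz.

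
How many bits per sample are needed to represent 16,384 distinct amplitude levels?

log2(16,384) = 14.

14 bits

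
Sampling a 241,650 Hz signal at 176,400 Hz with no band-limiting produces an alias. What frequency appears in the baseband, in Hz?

Nyquist = 176,400/2 = 88,200 Hz; 241,650 Hz exceeds it.
Alias = |241,650 − 1×176,400| = |241,650 − 176,400| = 65,250 Hz.

65,250 Hz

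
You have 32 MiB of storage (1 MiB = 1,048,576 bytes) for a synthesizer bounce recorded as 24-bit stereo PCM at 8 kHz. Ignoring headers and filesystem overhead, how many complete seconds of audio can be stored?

699 seconds

Uncompressed byte rate = 8,000 × 3 × 2 = 48,000 bytes/s.
Capacity = 32 × 1,048,576 = 33,554,432 bytes.
33,554,432 / 48,000 ≈ 699.05 s → 699 seconds.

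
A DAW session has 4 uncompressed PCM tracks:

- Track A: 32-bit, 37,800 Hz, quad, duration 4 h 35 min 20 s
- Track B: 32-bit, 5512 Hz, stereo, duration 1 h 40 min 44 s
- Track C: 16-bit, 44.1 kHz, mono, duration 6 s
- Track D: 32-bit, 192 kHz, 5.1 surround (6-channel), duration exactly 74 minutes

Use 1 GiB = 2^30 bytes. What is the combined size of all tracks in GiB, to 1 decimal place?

Track A: 4 h 35 min 20 s = 16,520 s; 37,800 × 16,520 × 4 × 4 = 9,991,296,000 bytes.
Track B: 1 h 40 min 44 s = 6,044 s; 5,512 × 6,044 × 4 × 2 = 266,516,224 bytes.
Track C: 44,100 × 6 × 2 × 1 = 529,200 bytes.
Track D: exactly 74 minutes = 4,440 s; 192,000 × 4,440 × 4 × 6 = 20,459,520,000 bytes.
Total = 30,717,861,424 bytes = 28.6 GiB.

28.6 GiB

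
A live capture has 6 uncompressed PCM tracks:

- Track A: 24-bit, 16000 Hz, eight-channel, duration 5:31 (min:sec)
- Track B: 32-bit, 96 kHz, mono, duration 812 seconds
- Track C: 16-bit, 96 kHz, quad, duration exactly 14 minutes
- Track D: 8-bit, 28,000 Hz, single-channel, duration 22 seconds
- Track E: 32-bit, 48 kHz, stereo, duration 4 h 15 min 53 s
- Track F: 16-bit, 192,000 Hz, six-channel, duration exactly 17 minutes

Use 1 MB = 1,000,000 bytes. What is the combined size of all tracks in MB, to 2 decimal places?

Track A: 5:31 (min:sec) = 331 s; 16,000 × 331 × 3 × 8 = 127,104,000 bytes.
Track B: 96,000 × 812 × 4 × 1 = 311,808,000 bytes.
Track C: exactly 14 minutes = 840 s; 96,000 × 840 × 2 × 4 = 645,120,000 bytes.
Track D: 28,000 × 22 × 1 × 1 = 616,000 bytes.
Track E: 4 h 15 min 53 s = 15,353 s; 48,000 × 15,353 × 4 × 2 = 5,895,552,000 bytes.
Track F: exactly 17 minutes = 1,020 s; 192,000 × 1,020 × 2 × 6 = 2,350,080,000 bytes.
Total = 9,330,280,000 bytes = 9330.28 MB.

9330.28 MB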